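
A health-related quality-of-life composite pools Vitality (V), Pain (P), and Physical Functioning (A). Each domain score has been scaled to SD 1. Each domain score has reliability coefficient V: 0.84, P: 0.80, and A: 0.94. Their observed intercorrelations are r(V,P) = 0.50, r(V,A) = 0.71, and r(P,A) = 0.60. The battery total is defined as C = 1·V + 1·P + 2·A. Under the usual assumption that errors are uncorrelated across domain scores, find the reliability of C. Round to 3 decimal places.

0.951

Var(C) = 1 + 1 + 2² + 2·[0.50 + 2·0.71 + 2·0.60] = 6 + 6.24 = 12.24.
Because errors are independent across components, Cov(Tᵢ,Tⱼ) = Cov(Xᵢ,Xⱼ); the off-diagonal part of the true-score variance is the same as above.
True-score variance = [0.84 + 0.80 + 2²·0.94] + 6.24 = 5.4 + 6.24 = 11.64.
Reliability = 11.64 / 12.24 = 0.951.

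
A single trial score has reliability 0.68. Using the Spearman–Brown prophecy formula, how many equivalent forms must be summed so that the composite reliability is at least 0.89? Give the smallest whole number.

4

k ≥ ρ*(1−ρ₁)/(ρ₁(1−ρ*)) = 0.89·0.32 / (0.68·0.11) = 3.807.
Smallest integer k = 4.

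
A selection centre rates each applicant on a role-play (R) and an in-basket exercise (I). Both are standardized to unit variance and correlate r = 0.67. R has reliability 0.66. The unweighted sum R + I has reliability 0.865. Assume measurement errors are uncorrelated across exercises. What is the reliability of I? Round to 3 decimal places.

Var(R+I) = 2 + 2·0.67 = 3.340.
True-score variance = ρ_R + ρ_I + 2·0.67, so 0.865 = (0.66 + ρ_I + 1.34) / 3.340.
ρ_I = 0.865·3.340 − 0.66 − 1.34 = 0.889.

0.889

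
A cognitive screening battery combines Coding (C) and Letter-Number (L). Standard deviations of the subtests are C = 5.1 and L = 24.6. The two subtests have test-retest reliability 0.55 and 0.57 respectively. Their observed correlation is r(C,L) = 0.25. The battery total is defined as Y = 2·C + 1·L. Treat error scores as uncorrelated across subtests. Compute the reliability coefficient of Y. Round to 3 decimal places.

0.632

Var(Y) = 2²·5.1² + 24.6² + 2·[2·5.1·24.6·0.25] = 709.2 + 125.46 = 834.66.
Under uncorrelated errors the observed covariances equal the true-score covariances, so only the own-variance terms attenuate.
True-score variance = [2²·5.1²·0.55 + 24.6²·0.57] + 125.46 = 402.163 + 125.46 = 527.623.
Reliability = 527.623 / 834.66 = 0.632.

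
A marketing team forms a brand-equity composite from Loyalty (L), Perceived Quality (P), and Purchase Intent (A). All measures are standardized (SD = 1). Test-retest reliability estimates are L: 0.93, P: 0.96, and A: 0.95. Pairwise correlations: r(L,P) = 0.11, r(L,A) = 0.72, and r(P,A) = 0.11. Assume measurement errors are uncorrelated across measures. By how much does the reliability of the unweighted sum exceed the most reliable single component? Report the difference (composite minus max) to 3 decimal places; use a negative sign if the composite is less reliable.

0.007

Var(sum) = 3 + 1.88 = 4.88; true-score variance = 2.84 + 1.88 = 4.72; composite reliability = 0.9672.
Max component reliability = 0.9600.
Difference = 0.9672 − 0.9600 = 0.007.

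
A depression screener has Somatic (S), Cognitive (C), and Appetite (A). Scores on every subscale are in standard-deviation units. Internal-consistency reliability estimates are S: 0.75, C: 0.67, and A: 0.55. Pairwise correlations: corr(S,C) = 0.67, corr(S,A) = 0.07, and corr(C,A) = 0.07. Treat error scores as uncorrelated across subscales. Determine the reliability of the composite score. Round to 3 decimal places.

0.777

Var(S+C+A) = 3 + 2·[0.67 + 0.07 + 0.07] = 3 + 1.62 = 4.62.
With uncorrelated errors the cross-covariances are all true-score covariance, so they carry over unchanged; only the diagonal terms shrink to ρᵢσᵢ².
True-score variance = [0.75 + 0.67 + 0.55] + 1.62 = 1.97 + 1.62 = 3.59.
Reliability = 3.59 / 4.62 = 0.777.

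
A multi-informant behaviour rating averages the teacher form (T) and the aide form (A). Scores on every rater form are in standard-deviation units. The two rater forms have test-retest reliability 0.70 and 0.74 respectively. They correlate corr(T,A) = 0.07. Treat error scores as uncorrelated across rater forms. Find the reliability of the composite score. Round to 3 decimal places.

Var(T+A) = 2 + 2·[0.07] = 2 + 0.14 = 2.14.
With uncorrelated errors the cross-covariances are all true-score covariance, so they carry over unchanged; only the diagonal terms shrink to ρᵢσᵢ².
True-score variance = [0.70 + 0.74] + 0.14 = 1.44 + 0.14 = 1.58.
Reliability = 1.58 / 2.14 = 0.738.

0.738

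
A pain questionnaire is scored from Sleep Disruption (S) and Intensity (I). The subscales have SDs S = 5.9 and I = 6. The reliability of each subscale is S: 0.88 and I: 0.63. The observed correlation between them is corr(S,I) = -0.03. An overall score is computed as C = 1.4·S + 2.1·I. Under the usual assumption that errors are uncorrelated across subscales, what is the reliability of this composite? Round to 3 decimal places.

0.697

Var(C) = 1.4²·5.9² + 2.1²·6² + 2·[2.94·5.9·6·(-0.03)] = 226.988 − 6.24456 = 220.743.
With uncorrelated errors the cross-covariances are all true-score covariance, so they carry over unchanged; only the diagonal terms shrink to ρᵢσᵢ².
True-score variance = [1.4²·5.9²·0.88 + 2.1²·6²·0.63] − 6.24456 = 160.059 − 6.24456 = 153.815.
Reliability = 153.815 / 220.743 = 0.697.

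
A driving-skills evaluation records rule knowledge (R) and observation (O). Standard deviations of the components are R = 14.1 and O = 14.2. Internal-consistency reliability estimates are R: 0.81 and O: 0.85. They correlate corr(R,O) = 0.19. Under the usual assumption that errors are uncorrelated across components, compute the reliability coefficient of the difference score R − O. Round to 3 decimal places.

Var(R−O) = 14.1² + 14.2² − 2·14.1·14.2·0.19 = 400.45 − 76.0836 = 324.366.
Under uncorrelated errors the observed covariances equal the true-score covariances, so only the own-variance terms attenuate.
True-score variance = [14.1²·0.81 + 14.2²·0.85] − 76.0836 = 332.43 − 76.0836 = 256.346.
Reliability = 256.346 / 324.366 = 0.790.

0.790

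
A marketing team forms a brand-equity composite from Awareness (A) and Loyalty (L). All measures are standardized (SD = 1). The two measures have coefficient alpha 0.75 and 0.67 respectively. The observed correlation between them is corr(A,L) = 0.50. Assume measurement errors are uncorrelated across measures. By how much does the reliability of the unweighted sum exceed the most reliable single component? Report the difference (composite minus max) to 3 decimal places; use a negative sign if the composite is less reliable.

Var(sum) = 2 + 1 = 3; true-score variance = 1.42 + 1 = 2.42; composite reliability = 0.8067.
Max component reliability = 0.7500.
Difference = 0.8067 − 0.7500 = 0.057.

0.057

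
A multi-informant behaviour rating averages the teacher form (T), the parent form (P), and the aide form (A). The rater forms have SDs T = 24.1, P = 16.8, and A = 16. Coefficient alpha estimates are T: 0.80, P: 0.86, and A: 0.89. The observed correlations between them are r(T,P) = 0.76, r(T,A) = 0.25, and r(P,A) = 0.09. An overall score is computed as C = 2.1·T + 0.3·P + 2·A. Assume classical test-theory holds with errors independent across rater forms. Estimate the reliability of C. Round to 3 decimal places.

0.870

Var(C) = 2.1²·24.1² + 0.3²·16.8² + 2²·16² + 2·[0.63·24.1·16.8·0.76 + 4.2·24.1·16·0.25 + 0.6·16.8·16·0.09] = 3610.77 + 1226.5 = 4837.28.
Because errors are independent across components, Cov(Tᵢ,Tⱼ) = Cov(Xᵢ,Xⱼ); the off-diagonal part of the true-score variance is the same as above.
True-score variance = [2.1²·24.1²·0.80 + 0.3²·16.8²·0.86 + 2²·16²·0.89] + 1226.5 = 2982.3 + 1226.5 = 4208.81.
Reliability = 4208.81 / 4837.28 = 0.870.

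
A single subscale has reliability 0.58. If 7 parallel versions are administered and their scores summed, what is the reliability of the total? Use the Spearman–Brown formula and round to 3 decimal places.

ρ_k = kρ / (1 + (k−1)ρ) = 7·0.58 / (1 + 6·0.58) = 4.060 / 4.480 = 0.906.

0.906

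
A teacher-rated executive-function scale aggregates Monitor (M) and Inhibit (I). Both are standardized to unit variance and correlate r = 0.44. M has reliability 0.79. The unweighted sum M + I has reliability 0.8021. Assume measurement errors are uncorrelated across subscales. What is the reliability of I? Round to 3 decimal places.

0.640

Var(M+I) = 2 + 2·0.44 = 2.880.
True-score variance = ρ_M + ρ_I + 2·0.44, so 0.8021 = (0.79 + ρ_I + 0.88) / 2.880.
ρ_I = 0.8021·2.880 − 0.79 − 0.88 = 0.640.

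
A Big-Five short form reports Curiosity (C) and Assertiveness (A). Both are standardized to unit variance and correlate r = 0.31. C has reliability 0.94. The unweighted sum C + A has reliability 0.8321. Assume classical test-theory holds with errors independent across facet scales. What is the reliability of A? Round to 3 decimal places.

0.620

Var(C+A) = 2 + 2·0.31 = 2.620.
True-score variance = ρ_C + ρ_A + 2·0.31, so 0.8321 = (0.94 + ρ_A + 0.62) / 2.620.
ρ_A = 0.8321·2.620 − 0.94 − 0.62 = 0.620.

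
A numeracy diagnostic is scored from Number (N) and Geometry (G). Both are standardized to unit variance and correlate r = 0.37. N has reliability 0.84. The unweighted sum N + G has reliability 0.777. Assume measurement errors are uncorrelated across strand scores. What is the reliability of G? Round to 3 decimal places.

Var(N+G) = 2 + 2·0.37 = 2.740.
True-score variance = ρ_N + ρ_G + 2·0.37, so 0.777 = (0.84 + ρ_G + 0.74) / 2.740.
ρ_G = 0.777·2.740 − 0.84 − 0.74 = 0.549.

0.549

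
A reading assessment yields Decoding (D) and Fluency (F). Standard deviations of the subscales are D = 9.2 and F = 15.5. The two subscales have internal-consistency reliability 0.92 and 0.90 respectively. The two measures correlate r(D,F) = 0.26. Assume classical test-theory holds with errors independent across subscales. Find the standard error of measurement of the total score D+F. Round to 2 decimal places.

Var(total) = 324.89 + 74.152 = 399.042.
True-score variance = 294.094 + 74.152 = 368.246, so reliability = 0.9228.
Error variance = 399.042 − 368.246 = 30.7962; SEM = √30.7962 = 5.55.

5.55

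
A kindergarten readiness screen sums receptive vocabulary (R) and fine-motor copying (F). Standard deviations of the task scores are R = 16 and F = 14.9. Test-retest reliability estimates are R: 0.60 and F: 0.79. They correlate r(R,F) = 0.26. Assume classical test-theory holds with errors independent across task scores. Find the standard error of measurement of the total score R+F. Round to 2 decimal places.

Var(total) = 478.01 + 123.968 = 601.978.
True-score variance = 328.988 + 123.968 = 452.956, so reliability = 0.7524.
Error variance = 601.978 − 452.956 = 149.022; SEM = √149.022 = 12.21.

12.21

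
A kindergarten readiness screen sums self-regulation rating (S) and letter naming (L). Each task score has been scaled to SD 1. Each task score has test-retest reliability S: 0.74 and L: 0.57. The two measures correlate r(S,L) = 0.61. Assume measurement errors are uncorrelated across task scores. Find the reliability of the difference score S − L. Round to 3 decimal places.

Var(S−L) = 1 + 1 − 2·0.61 = 2 − 1.22 = 0.78.
With uncorrelated errors the cross-covariances are all true-score covariance, so they carry over unchanged; only the diagonal terms shrink to ρᵢσᵢ².
True-score variance = [0.74 + 0.57] − 1.22 = 1.31 − 1.22 = 0.09.
Reliability = 0.09 / 0.78 = 0.115.

0.115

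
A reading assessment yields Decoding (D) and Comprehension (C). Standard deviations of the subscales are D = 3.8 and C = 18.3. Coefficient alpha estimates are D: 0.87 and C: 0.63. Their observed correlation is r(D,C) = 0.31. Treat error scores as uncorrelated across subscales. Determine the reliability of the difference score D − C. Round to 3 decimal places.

Var(D−C) = 3.8² + 18.3² − 2·3.8·18.3·0.31 = 349.33 − 43.1148 = 306.215.
Because errors are independent across components, Cov(Tᵢ,Tⱼ) = Cov(Xᵢ,Xⱼ); the off-diagonal part of the true-score variance is the same as above.
True-score variance = [3.8²·0.87 + 18.3²·0.63] − 43.1148 = 223.544 − 43.1148 = 180.429.
Reliability = 180.429 / 306.215 = 0.589.

0.589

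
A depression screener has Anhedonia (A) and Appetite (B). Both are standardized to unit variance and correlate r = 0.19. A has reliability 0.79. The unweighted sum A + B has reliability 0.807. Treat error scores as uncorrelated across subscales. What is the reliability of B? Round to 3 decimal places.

0.751

Var(A+B) = 2 + 2·0.19 = 2.380.
True-score variance = ρ_A + ρ_B + 2·0.19, so 0.807 = (0.79 + ρ_B + 0.38) / 2.380.
ρ_B = 0.807·2.380 − 0.79 − 0.38 = 0.751.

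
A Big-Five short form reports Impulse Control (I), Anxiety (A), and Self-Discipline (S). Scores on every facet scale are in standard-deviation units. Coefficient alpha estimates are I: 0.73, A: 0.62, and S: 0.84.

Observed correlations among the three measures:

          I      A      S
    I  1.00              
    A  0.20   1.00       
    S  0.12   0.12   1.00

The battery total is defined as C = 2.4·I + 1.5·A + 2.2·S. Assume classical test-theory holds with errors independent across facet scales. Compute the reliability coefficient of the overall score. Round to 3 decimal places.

0.805

Var(C) = 2.4² + 1.5² + 2.2² + 2·[3.6·0.20 + 5.28·0.12 + 3.3·0.12] = 12.85 + 3.4992 = 16.3492.
With uncorrelated errors the cross-covariances are all true-score covariance, so they carry over unchanged; only the diagonal terms shrink to ρᵢσᵢ².
True-score variance = [2.4²·0.73 + 1.5²·0.62 + 2.2²·0.84] + 3.4992 = 9.6654 + 3.4992 = 13.1646.
Reliability = 13.1646 / 16.3492 = 0.805.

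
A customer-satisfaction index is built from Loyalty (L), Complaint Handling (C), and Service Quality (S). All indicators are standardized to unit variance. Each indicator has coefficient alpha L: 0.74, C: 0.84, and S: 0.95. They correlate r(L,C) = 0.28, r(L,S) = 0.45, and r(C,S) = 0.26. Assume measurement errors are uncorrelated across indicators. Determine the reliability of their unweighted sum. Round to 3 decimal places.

Var(L+C+S) = 3 + 2·[0.28 + 0.45 + 0.26] = 3 + 1.98 = 4.98.
Because errors are independent across components, Cov(Tᵢ,Tⱼ) = Cov(Xᵢ,Xⱼ); the off-diagonal part of the true-score variance is the same as above.
True-score variance = [0.74 + 0.84 + 0.95] + 1.98 = 2.53 + 1.98 = 4.51.
Reliability = 4.51 / 4.98 = 0.906.

0.906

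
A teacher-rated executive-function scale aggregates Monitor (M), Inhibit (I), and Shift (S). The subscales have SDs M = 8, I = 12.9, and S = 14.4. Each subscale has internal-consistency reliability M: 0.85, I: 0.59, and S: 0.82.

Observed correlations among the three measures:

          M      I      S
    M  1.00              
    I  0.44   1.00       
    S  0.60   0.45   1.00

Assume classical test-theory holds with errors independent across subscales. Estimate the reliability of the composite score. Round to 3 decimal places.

Var(M+I+S) = 8² + 12.9² + 14.4² + 2·[8·12.9·0.44 + 8·14.4·0.60 + 12.9·14.4·0.45] = 437.77 + 396.24 = 834.01.
With uncorrelated errors the cross-covariances are all true-score covariance, so they carry over unchanged; only the diagonal terms shrink to ρᵢσᵢ².
True-score variance = [8²·0.85 + 12.9²·0.59 + 14.4²·0.82] + 396.24 = 322.617 + 396.24 = 718.857.
Reliability = 718.857 / 834.01 = 0.862.

0.862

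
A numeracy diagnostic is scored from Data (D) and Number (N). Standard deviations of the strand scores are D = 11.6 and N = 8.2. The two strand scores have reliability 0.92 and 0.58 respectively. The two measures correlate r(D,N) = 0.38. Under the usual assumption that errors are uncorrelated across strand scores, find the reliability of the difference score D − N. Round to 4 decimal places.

0.6988

Var(D−N) = 11.6² + 8.2² − 2·11.6·8.2·0.38 = 201.8 − 72.2912 = 129.509.
With uncorrelated errors the cross-covariances are all true-score covariance, so they carry over unchanged; only the diagonal terms shrink to ρᵢσᵢ².
True-score variance = [11.6²·0.92 + 8.2²·0.58] − 72.2912 = 162.794 − 72.2912 = 90.5032.
Reliability = 90.5032 / 129.509 = 0.6988.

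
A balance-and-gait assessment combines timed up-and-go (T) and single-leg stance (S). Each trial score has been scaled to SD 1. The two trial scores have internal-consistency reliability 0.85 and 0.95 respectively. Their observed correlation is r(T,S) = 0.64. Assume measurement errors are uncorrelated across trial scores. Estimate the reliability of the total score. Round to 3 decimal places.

0.939

Var(T+S) = 2 + 2·[0.64] = 2 + 1.28 = 3.28.
Because errors are independent across components, Cov(Tᵢ,Tⱼ) = Cov(Xᵢ,Xⱼ); the off-diagonal part of the true-score variance is the same as above.
True-score variance = [0.85 + 0.95] + 1.28 = 1.8 + 1.28 = 3.08.
Reliability = 3.08 / 3.28 = 0.939.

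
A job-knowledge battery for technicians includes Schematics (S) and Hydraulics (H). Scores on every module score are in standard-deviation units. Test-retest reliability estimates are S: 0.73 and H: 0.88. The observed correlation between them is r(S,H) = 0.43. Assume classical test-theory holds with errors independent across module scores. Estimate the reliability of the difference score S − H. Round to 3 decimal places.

0.658

Var(S−H) = 1 + 1 − 2·0.43 = 2 − 0.86 = 1.14.
With uncorrelated errors the cross-covariances are all true-score covariance, so they carry over unchanged; only the diagonal terms shrink to ρᵢσᵢ².
True-score variance = [0.73 + 0.88] − 0.86 = 1.61 − 0.86 = 0.75.
Reliability = 0.75 / 1.14 = 0.658.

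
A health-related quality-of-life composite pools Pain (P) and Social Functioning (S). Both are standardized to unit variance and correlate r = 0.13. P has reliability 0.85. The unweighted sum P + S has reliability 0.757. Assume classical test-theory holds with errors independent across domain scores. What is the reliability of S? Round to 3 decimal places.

0.601

Var(P+S) = 2 + 2·0.13 = 2.260.
True-score variance = ρ_P + ρ_S + 2·0.13, so 0.757 = (0.85 + ρ_S + 0.26) / 2.260.
ρ_S = 0.757·2.260 − 0.85 − 0.26 = 0.601.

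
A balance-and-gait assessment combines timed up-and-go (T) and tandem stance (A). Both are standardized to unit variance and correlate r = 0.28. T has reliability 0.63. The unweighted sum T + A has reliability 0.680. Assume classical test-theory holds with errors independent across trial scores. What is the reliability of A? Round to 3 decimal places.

0.551

Var(T+A) = 2 + 2·0.28 = 2.560.
True-score variance = ρ_T + ρ_A + 2·0.28, so 0.680 = (0.63 + ρ_A + 0.56) / 2.560.
ρ_A = 0.680·2.560 − 0.63 − 0.56 = 0.551.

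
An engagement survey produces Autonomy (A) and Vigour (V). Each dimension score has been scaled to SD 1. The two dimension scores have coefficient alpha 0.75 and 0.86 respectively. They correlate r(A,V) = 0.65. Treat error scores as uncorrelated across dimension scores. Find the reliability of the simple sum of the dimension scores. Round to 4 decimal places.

Var(A+V) = 2 + 2·[0.65] = 2 + 1.3 = 3.3.
With uncorrelated errors the cross-covariances are all true-score covariance, so they carry over unchanged; only the diagonal terms shrink to ρᵢσᵢ².
True-score variance = [0.75 + 0.86] + 1.3 = 1.61 + 1.3 = 2.91.
Reliability = 2.91 / 3.3 = 0.8818.

0.8818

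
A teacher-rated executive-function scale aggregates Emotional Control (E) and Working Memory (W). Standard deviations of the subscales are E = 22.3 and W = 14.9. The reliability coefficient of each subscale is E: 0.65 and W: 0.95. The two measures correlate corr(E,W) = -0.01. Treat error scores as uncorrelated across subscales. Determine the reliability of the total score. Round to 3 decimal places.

0.740

Var(E+W) = 22.3² + 14.9² + 2·[22.3·14.9·(-0.01)] = 719.3 − 6.6454 = 712.655.
Under uncorrelated errors the observed covariances equal the true-score covariances, so only the own-variance terms attenuate.
True-score variance = [22.3²·0.65 + 14.9²·0.95] − 6.6454 = 534.148 − 6.6454 = 527.503.
Reliability = 527.503 / 712.655 = 0.740.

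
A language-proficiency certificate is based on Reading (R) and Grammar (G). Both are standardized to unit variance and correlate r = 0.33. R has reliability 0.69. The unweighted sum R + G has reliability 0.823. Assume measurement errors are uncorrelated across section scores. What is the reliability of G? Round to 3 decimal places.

Var(R+G) = 2 + 2·0.33 = 2.660.
True-score variance = ρ_R + ρ_G + 2·0.33, so 0.823 = (0.69 + ρ_G + 0.66) / 2.660.
ρ_G = 0.823·2.660 − 0.69 − 0.66 = 0.839.

0.839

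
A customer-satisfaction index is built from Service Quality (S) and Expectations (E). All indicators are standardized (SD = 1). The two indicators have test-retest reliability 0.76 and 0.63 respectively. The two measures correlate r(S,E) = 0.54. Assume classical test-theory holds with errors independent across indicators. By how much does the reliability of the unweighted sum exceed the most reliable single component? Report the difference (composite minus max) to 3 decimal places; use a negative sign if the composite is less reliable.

Var(sum) = 2 + 1.08 = 3.08; true-score variance = 1.39 + 1.08 = 2.47; composite reliability = 0.8019.
Max component reliability = 0.7600.
Difference = 0.8019 − 0.7600 = 0.042.

0.042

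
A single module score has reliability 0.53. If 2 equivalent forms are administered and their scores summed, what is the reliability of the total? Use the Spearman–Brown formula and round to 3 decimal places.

ρ_k = kρ / (1 + (k−1)ρ) = 2·0.53 / (1 + 1·0.53) = 1.060 / 1.530 = 0.693.

0.693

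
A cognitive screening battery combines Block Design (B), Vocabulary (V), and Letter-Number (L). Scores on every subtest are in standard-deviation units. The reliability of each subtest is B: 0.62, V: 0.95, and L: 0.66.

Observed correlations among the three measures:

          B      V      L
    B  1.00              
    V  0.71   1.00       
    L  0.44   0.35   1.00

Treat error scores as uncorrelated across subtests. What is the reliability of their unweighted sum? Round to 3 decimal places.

0.872

Var(B+V+L) = 3 + 2·[0.71 + 0.44 + 0.35] = 3 + 3 = 6.
With uncorrelated errors the cross-covariances are all true-score covariance, so they carry over unchanged; only the diagonal terms shrink to ρᵢσᵢ².
True-score variance = [0.62 + 0.95 + 0.66] + 3 = 2.23 + 3 = 5.23.
Reliability = 5.23 / 6 = 0.872.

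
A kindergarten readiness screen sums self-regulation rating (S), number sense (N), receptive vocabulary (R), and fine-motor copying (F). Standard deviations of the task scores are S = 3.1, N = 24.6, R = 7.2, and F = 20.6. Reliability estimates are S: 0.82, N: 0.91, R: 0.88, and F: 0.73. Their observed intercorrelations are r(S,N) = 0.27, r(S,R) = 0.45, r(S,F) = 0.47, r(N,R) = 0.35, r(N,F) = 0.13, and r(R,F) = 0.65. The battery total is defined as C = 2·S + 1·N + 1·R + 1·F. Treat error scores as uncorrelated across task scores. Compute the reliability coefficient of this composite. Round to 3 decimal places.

Var(C) = 2²·3.1² + 24.6² + 7.2² + 20.6² + 2·[2·3.1·24.6·0.27 + 2·3.1·7.2·0.45 + 2·3.1·20.6·0.47 + 24.6·7.2·0.35 + 24.6·20.6·0.13 + 7.2·20.6·0.65] = 1119.8 + 691.151 = 1810.95.
Under uncorrelated errors the observed covariances equal the true-score covariances, so only the own-variance terms attenuate.
True-score variance = [2²·3.1²·0.82 + 24.6²·0.91 + 7.2²·0.88 + 20.6²·0.73] + 691.151 = 937.618 + 691.151 = 1628.77.
Reliability = 1628.77 / 1810.95 = 0.899.

0.899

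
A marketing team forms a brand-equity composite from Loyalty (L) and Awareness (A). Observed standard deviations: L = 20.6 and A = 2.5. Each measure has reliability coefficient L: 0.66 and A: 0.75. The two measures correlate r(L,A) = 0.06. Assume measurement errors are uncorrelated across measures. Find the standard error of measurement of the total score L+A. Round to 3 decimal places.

12.077

Var(total) = 430.61 + 6.18 = 436.79.
True-score variance = 284.765 + 6.18 = 290.945, so reliability = 0.6661.
Error variance = 436.79 − 290.945 = 145.845; SEM = √145.845 = 12.077.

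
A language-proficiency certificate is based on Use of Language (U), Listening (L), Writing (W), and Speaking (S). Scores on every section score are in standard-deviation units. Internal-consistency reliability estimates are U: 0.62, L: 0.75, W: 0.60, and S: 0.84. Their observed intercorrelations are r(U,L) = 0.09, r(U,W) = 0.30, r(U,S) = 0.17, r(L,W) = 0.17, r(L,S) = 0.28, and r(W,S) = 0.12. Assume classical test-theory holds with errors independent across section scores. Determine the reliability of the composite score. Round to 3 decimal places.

Var(U+L+W+S) = 4 + 2·[0.09 + 0.30 + 0.17 + 0.17 + 0.28 + 0.12] = 4 + 2.26 = 6.26.
Because errors are independent across components, Cov(Tᵢ,Tⱼ) = Cov(Xᵢ,Xⱼ); the off-diagonal part of the true-score variance is the same as above.
True-score variance = [0.62 + 0.75 + 0.60 + 0.84] + 2.26 = 2.81 + 2.26 = 5.07.
Reliability = 5.07 / 6.26 = 0.810.

0.810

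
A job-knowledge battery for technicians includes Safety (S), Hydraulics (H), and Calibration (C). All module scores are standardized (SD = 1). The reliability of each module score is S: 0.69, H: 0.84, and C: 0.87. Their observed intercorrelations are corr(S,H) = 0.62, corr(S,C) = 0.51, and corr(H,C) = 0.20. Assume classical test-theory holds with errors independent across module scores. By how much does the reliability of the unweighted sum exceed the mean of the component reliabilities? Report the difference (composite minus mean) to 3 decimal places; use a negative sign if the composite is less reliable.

Var(sum) = 3 + 2.66 = 5.66; true-score variance = 2.4 + 2.66 = 5.06; composite reliability = 0.8940.
Mean component reliability = 0.8000.
Difference = 0.8940 − 0.8000 = 0.094.

0.094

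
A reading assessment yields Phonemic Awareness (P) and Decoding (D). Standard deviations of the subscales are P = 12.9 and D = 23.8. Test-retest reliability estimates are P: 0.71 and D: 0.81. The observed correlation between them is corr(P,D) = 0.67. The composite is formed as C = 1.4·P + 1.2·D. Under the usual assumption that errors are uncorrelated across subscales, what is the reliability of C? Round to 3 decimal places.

Var(C) = 1.4²·12.9² + 1.2²·23.8² + 2·[1.68·12.9·23.8·0.67] = 1141.84 + 691.163 = 1833.
With uncorrelated errors the cross-covariances are all true-score covariance, so they carry over unchanged; only the diagonal terms shrink to ρᵢσᵢ².
True-score variance = [1.4²·12.9²·0.71 + 1.2²·23.8²·0.81] + 691.163 = 892.272 + 691.163 = 1583.44.
Reliability = 1583.44 / 1833 = 0.864.

0.864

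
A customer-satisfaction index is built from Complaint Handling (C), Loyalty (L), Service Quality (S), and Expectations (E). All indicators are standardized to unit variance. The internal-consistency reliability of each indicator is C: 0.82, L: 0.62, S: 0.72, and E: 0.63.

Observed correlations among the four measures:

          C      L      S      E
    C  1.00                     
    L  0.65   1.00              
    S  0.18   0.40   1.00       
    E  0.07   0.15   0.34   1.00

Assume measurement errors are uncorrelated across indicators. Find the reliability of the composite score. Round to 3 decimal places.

0.840

Var(C+L+S+E) = 4 + 2·[0.65 + 0.18 + 0.07 + 0.40 + 0.15 + 0.34] = 4 + 3.58 = 7.58.
Under uncorrelated errors the observed covariances equal the true-score covariances, so only the own-variance terms attenuate.
True-score variance = [0.82 + 0.62 + 0.72 + 0.63] + 3.58 = 2.79 + 3.58 = 6.37.
Reliability = 6.37 / 7.58 = 0.840.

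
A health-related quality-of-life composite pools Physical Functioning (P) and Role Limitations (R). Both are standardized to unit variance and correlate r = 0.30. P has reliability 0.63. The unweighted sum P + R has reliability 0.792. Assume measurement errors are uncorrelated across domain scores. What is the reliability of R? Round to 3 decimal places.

Var(P+R) = 2 + 2·0.30 = 2.600.
True-score variance = ρ_P + ρ_R + 2·0.30, so 0.792 = (0.63 + ρ_R + 0.60) / 2.600.
ρ_R = 0.792·2.600 − 0.63 − 0.60 = 0.829.

0.829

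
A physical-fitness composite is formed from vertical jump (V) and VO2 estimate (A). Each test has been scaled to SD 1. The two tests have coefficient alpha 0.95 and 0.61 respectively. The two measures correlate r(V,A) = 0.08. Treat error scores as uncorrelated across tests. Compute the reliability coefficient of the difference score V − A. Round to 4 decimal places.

0.7609

Var(V−A) = 1 + 1 − 2·0.08 = 2 − 0.16 = 1.84.
Under uncorrelated errors the observed covariances equal the true-score covariances, so only the own-variance terms attenuate.
True-score variance = [0.95 + 0.61] − 0.16 = 1.56 − 0.16 = 1.4.
Reliability = 1.4 / 1.84 = 0.7609.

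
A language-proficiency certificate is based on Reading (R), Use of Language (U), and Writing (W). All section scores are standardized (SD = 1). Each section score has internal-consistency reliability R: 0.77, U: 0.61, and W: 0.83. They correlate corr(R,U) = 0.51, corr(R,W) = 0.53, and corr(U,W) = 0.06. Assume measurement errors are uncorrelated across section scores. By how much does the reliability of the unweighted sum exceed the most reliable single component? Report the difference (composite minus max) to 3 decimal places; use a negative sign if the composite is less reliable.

Var(sum) = 3 + 2.2 = 5.2; true-score variance = 2.21 + 2.2 = 4.41; composite reliability = 0.8481.
Max component reliability = 0.8300.
Difference = 0.8481 − 0.8300 = 0.018.

0.018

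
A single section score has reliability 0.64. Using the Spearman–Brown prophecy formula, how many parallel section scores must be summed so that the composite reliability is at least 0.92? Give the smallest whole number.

7

k ≥ ρ*(1−ρ₁)/(ρ₁(1−ρ*)) = 0.92·0.36 / (0.64·0.08) = 6.469.
Smallest integer k = 7.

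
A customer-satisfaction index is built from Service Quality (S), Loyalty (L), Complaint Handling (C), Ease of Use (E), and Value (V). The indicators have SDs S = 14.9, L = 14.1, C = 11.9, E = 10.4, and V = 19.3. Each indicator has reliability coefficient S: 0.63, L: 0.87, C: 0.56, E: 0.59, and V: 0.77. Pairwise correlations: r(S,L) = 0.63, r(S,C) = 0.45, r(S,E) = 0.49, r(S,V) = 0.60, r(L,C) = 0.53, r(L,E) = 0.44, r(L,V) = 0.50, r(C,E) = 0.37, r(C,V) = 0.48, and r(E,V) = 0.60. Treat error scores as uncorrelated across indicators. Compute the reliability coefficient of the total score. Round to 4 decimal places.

0.9030

Var(S+L+C+E+V) = 14.9² + 14.1² + 11.9² + 10.4² + 19.3² + 2·[14.9·14.1·0.63 + 14.9·11.9·0.45 + 14.9·10.4·0.49 + 14.9·19.3·0.60 + 14.1·11.9·0.53 + 14.1·10.4·0.44 + 14.1·19.3·0.50 + 11.9·10.4·0.37 + 11.9·19.3·0.48 + 10.4·19.3·0.60] = 1043.08 + 2053.2 = 3096.28.
Under uncorrelated errors the observed covariances equal the true-score covariances, so only the own-variance terms attenuate.
True-score variance = [14.9²·0.63 + 14.1²·0.87 + 11.9²·0.56 + 10.4²·0.59 + 19.3²·0.77] + 2053.2 = 742.764 + 2053.2 = 2795.96.
Reliability = 2795.96 / 3096.28 = 0.9030.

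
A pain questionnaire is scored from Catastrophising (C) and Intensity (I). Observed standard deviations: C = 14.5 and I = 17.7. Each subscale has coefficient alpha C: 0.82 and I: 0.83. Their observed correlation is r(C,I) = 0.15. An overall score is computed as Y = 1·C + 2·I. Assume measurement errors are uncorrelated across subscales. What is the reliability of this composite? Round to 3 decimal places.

Var(Y) = 14.5² + 2²·17.7² + 2·[2·14.5·17.7·0.15] = 1463.41 + 153.99 = 1617.4.
Because errors are independent across components, Cov(Tᵢ,Tⱼ) = Cov(Xᵢ,Xⱼ); the off-diagonal part of the true-score variance is the same as above.
True-score variance = [14.5²·0.82 + 2²·17.7²·0.83] + 153.99 = 1212.53 + 153.99 = 1366.52.
Reliability = 1366.52 / 1617.4 = 0.845.

0.845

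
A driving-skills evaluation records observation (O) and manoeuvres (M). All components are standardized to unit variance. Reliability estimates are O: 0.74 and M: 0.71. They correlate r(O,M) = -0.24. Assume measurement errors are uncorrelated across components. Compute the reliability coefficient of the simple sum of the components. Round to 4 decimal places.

0.6382

Var(O+M) = 2 + 2·[(-0.24)] = 2 − 0.48 = 1.52.
Because errors are independent across components, Cov(Tᵢ,Tⱼ) = Cov(Xᵢ,Xⱼ); the off-diagonal part of the true-score variance is the same as above.
True-score variance = [0.74 + 0.71] − 0.48 = 1.45 − 0.48 = 0.97.
Reliability = 0.97 / 1.52 = 0.6382.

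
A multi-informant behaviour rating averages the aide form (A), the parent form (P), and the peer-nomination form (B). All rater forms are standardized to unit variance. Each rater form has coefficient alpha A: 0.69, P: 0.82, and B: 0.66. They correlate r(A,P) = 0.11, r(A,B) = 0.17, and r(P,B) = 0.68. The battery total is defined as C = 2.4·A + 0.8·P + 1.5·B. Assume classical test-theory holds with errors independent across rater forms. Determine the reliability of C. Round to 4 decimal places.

0.7765

Var(C) = 2.4² + 0.8² + 1.5² + 2·[1.92·0.11 + 3.6·0.17 + 1.2·0.68] = 8.65 + 3.2784 = 11.9284.
Because errors are independent across components, Cov(Tᵢ,Tⱼ) = Cov(Xᵢ,Xⱼ); the off-diagonal part of the true-score variance is the same as above.
True-score variance = [2.4²·0.69 + 0.8²·0.82 + 1.5²·0.66] + 3.2784 = 5.9842 + 3.2784 = 9.2626.
Reliability = 9.2626 / 11.9284 = 0.7765.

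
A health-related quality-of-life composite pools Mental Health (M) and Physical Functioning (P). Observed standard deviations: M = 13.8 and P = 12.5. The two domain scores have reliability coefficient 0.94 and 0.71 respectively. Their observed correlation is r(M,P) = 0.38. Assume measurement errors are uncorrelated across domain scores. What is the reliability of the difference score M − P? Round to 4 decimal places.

0.7368

Var(M−P) = 13.8² + 12.5² − 2·13.8·12.5·0.38 = 346.69 − 131.1 = 215.59.
With uncorrelated errors the cross-covariances are all true-score covariance, so they carry over unchanged; only the diagonal terms shrink to ρᵢσᵢ².
True-score variance = [13.8²·0.94 + 12.5²·0.71] − 131.1 = 289.951 − 131.1 = 158.851.
Reliability = 158.851 / 215.59 = 0.7368.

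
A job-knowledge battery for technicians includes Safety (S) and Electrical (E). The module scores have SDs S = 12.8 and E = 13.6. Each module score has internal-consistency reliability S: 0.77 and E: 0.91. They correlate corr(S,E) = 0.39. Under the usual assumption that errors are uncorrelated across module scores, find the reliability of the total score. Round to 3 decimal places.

Var(S+E) = 12.8² + 13.6² + 2·[12.8·13.6·0.39] = 348.8 + 135.782 = 484.582.
Because errors are independent across components, Cov(Tᵢ,Tⱼ) = Cov(Xᵢ,Xⱼ); the off-diagonal part of the true-score variance is the same as above.
True-score variance = [12.8²·0.77 + 13.6²·0.91] + 135.782 = 294.47 + 135.782 = 430.253.
Reliability = 430.253 / 484.582 = 0.888.

0.888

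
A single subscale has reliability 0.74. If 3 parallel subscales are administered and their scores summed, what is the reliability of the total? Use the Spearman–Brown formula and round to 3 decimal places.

0.895

ρ_k = kρ / (1 + (k−1)ρ) = 3·0.74 / (1 + 2·0.74) = 2.220 / 2.480 = 0.895.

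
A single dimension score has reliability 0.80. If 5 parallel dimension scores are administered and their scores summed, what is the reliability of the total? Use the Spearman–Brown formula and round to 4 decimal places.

0.9524

ρ_k = kρ / (1 + (k−1)ρ) = 5·0.80 / (1 + 4·0.80) = 4.000 / 4.200 = 0.9524.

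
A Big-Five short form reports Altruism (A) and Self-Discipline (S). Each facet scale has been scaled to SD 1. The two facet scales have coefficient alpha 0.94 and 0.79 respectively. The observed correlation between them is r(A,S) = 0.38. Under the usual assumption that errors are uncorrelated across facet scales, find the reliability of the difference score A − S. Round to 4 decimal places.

Var(A−S) = 1 + 1 − 2·0.38 = 2 − 0.76 = 1.24.
With uncorrelated errors the cross-covariances are all true-score covariance, so they carry over unchanged; only the diagonal terms shrink to ρᵢσᵢ².
True-score variance = [0.94 + 0.79] − 0.76 = 1.73 − 0.76 = 0.97.
Reliability = 0.97 / 1.24 = 0.7823.

0.7823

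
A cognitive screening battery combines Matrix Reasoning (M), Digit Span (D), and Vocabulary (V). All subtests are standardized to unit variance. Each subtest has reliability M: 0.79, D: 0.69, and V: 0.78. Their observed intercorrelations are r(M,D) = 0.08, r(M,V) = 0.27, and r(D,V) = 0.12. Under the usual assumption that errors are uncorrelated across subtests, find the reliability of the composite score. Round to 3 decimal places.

Var(M+D+V) = 3 + 2·[0.08 + 0.27 + 0.12] = 3 + 0.94 = 3.94.
With uncorrelated errors the cross-covariances are all true-score covariance, so they carry over unchanged; only the diagonal terms shrink to ρᵢσᵢ².
True-score variance = [0.79 + 0.69 + 0.78] + 0.94 = 2.26 + 0.94 = 3.2.
Reliability = 3.2 / 3.94 = 0.812.

0.812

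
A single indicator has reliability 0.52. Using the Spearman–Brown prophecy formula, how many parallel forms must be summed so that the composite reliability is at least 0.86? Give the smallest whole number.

k ≥ ρ*(1−ρ₁)/(ρ₁(1−ρ*)) = 0.86·0.48 / (0.52·0.14) = 5.670.
Smallest integer k = 6.

6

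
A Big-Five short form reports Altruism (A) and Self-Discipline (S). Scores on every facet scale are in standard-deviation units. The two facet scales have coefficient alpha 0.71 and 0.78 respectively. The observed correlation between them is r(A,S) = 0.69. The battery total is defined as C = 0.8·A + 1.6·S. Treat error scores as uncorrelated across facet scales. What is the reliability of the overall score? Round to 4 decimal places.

0.8492

Var(C) = 0.8² + 1.6² + 2·[1.28·0.69] = 3.2 + 1.7664 = 4.9664.
Under uncorrelated errors the observed covariances equal the true-score covariances, so only the own-variance terms attenuate.
True-score variance = [0.8²·0.71 + 1.6²·0.78] + 1.7664 = 2.4512 + 1.7664 = 4.2176.
Reliability = 4.2176 / 4.9664 = 0.8492.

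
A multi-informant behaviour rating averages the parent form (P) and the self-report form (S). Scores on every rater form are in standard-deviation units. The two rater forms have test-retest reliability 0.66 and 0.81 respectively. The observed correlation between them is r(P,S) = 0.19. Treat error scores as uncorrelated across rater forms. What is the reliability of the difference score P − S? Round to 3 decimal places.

Var(P−S) = 1 + 1 − 2·0.19 = 2 − 0.38 = 1.62.
With uncorrelated errors the cross-covariances are all true-score covariance, so they carry over unchanged; only the diagonal terms shrink to ρᵢσᵢ².
True-score variance = [0.66 + 0.81] − 0.38 = 1.47 − 0.38 = 1.09.
Reliability = 1.09 / 1.62 = 0.673.

0.673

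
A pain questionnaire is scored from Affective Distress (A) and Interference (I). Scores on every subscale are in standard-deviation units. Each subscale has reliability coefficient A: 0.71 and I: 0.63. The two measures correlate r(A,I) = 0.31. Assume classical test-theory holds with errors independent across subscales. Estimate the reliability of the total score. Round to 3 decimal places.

0.748

Var(A+I) = 2 + 2·[0.31] = 2 + 0.62 = 2.62.
With uncorrelated errors the cross-covariances are all true-score covariance, so they carry over unchanged; only the diagonal terms shrink to ρᵢσᵢ².
True-score variance = [0.71 + 0.63] + 0.62 = 1.34 + 0.62 = 1.96.
Reliability = 1.96 / 2.62 = 0.748.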